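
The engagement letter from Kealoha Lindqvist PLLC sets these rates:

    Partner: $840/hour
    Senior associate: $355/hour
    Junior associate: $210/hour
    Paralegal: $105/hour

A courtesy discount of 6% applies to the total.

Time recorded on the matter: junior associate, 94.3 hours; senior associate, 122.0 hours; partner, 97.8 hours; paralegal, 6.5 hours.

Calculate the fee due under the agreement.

Partner: 97.8 × $840 = $82,152.00
Senior associate: 122.0 × $355 = $43,310.00
Junior associate: 94.3 × $210 = $19,803.00
Paralegal: 6.5 × $105 = $682.50
Subtotal: $145,947.50
Less 6% discount: −$8,756.85
Total: $145,947.50 − $8,756.85 = $137,190.65

$137,190.65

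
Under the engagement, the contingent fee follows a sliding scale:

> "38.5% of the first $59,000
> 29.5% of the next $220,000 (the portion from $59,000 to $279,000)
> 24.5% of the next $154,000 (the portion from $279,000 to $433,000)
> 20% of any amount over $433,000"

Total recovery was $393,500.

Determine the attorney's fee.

First $59,000 at 38.5% = $22,715.00
Next $220,000 at 29.5% = $64,900.00
Remaining $114,500 at 24.5% = $28,052.50
Fee: $22,715.00 + $64,900.00 + $28,052.50 = $115,667.50

$115,667.50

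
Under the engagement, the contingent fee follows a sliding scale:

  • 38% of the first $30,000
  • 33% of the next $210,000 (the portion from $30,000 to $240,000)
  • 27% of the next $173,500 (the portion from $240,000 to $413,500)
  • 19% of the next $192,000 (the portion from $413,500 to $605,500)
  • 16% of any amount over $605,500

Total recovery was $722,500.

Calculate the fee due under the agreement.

First $30,000 at 38% = $11,400.00
Next $210,000 at 33% = $69,300.00
Next $173,500 at 27% = $46,845.00
Next $192,000 at 19% = $36,480.00
Remaining $117,000 at 16% = $18,720.00
Fee: $11,400.00 + $69,300.00 + $46,845.00 + $36,480.00 + $18,720.00 = $182,745.00

$182,745.00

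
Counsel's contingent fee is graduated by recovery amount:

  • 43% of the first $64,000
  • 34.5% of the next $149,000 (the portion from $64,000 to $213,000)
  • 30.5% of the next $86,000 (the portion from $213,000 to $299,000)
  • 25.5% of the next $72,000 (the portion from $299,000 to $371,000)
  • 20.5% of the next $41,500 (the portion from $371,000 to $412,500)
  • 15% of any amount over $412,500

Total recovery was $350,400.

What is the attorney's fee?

$118,262.00

First $64,000 at 43% = $27,520.00
Next $149,000 at 34.5% = $51,405.00
Next $86,000 at 30.5% = $26,230.00
Remaining $51,400 at 25.5% = $13,107.00
Fee: $27,520.00 + $51,405.00 + $26,230.00 + $13,107.00 = $118,262.00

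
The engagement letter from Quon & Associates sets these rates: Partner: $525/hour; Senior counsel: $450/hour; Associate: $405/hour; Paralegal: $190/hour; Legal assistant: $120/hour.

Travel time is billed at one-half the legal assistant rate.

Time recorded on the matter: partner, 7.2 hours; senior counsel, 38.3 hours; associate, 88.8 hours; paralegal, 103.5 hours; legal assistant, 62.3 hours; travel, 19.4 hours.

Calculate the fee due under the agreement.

$85,284.00

Partner: 7.2 × $525 = $3,780.00
Senior counsel: 38.3 × $450 = $17,235.00
Associate: 88.8 × $405 = $35,964.00
Paralegal: 103.5 × $190 = $19,665.00
Legal assistant: 62.3 × $120 = $7,476.00
Subtotal: $3,780.00 + $17,235.00 + $35,964.00 + $19,665.00 + $7,476.00 = $84,120.00
Travel: 19.4 × ($120 ÷ 2) = 19.4 × $60.00 = $1,164.00
Total: $84,120.00 + $1,164.00 = $85,284.00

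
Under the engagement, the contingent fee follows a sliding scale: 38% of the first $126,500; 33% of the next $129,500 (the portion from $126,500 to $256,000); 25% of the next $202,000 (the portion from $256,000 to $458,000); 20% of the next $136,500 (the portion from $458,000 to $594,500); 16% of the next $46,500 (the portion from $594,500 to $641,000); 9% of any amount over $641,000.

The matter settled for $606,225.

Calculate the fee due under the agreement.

$170,481.00

First $126,500 at 38% = $48,070.00
Next $129,500 at 33% = $42,735.00
Next $202,000 at 25% = $50,500.00
Next $136,500 at 20% = $27,300.00
Remaining $11,725 at 16% = $1,876.00
Fee: $48,070.00 + $42,735.00 + $50,500.00 + $27,300.00 + $1,876.00 = $170,481.00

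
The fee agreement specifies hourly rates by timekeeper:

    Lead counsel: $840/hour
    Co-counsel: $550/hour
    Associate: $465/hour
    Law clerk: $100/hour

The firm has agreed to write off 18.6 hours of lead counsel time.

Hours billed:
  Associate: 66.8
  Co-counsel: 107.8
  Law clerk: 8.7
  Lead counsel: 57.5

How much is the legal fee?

$123,898.00

Lead counsel: 57.5 × $840 = $48,300.00
Co-counsel: 107.8 × $550 = $59,290.00
Associate: 66.8 × $465 = $31,062.00
Law clerk: 8.7 × $100 = $870.00
Subtotal: $139,522.00
Write-off: 18.6 × $840 = $15,624.00
Total: $139,522.00 − $15,624.00 = $123,898.00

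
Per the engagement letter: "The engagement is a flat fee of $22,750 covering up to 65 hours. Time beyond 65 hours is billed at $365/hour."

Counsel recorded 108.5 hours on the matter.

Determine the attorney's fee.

$38,627.50

Flat fee: $22,750.00
Excess hours: 108.5 − 65 = 43.5
Overrun: 43.5 × $365 = $15,877.50
Total: $22,750.00 + $15,877.50 = $38,627.50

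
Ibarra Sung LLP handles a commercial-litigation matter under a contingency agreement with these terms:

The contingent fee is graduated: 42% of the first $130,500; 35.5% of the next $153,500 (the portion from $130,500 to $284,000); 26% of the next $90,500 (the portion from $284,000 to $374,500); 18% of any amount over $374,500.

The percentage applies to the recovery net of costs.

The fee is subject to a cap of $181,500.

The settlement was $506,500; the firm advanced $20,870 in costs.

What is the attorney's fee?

Fee base (net of costs): $506,500 − $20,870 = $485,630
First $130,500 at 42% = $54,810.00
Next $153,500 at 35.5% = $54,492.50
Next $90,500 at 26% = $23,530.00
Remaining $111,130 at 18% = $20,003.40
Fee: $54,810.00 + $54,492.50 + $23,530.00 + $20,003.40 = $152,835.90
$152,835.90 is under the $181,500 cap.

$152,835.90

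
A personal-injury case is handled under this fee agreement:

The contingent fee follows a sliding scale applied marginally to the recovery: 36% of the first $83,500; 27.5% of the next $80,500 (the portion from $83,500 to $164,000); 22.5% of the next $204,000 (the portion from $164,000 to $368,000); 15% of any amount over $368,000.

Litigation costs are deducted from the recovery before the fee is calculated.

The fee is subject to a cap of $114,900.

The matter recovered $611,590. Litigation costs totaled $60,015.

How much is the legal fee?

Fee base (net of costs): $611,590 − $60,015 = $551,575
First $83,500 at 36% = $30,060.00
Next $80,500 at 27.5% = $22,137.50
Next $204,000 at 22.5% = $45,900.00
Remaining $183,575 at 15% = $27,536.25
Fee: $30,060.00 + $22,137.50 + $45,900.00 + $27,536.25 = $125,633.75
$125,633.75 exceeds the $114,900 cap, so the fee is capped at $114,900.00.

$114,900.00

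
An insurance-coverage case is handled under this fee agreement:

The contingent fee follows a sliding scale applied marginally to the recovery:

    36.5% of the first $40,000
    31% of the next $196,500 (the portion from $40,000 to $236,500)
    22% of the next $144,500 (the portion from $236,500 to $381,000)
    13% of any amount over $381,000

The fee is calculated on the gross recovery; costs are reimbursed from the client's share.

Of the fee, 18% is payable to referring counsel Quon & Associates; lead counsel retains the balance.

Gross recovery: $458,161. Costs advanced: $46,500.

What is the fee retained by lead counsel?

Fee base is the gross recovery, $458,161; costs are reimbursed separately.
First $40,000 at 36.5% = $14,600.00
Next $196,500 at 31% = $60,915.00
Next $144,500 at 22% = $31,790.00
Remaining $77,161 at 13% = $10,030.93
Fee: $14,600.00 + $60,915.00 + $31,790.00 + $10,030.93 = $117,335.93
Referral share: 18% of $117,335.93 = $21,120.47; lead counsel retains $117,335.93 − $21,120.47 = $96,215.46.

$96,215.46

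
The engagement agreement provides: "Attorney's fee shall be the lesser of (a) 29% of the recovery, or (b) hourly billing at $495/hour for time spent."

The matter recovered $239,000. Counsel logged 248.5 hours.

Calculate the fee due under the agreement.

$69,310.00

(a) 29% of $239,000 = $69,310.00
(b) 248.5 × $495 = $123,007.50
The lesser is (a): $69,310.00.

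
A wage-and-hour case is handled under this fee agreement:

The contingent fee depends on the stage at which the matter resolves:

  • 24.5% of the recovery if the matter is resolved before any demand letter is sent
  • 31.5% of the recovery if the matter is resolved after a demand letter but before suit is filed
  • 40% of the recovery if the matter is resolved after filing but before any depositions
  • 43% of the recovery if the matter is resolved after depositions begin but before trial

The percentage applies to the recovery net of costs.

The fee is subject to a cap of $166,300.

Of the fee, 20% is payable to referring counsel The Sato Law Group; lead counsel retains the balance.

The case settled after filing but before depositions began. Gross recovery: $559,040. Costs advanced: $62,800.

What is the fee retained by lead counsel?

Fee base (net of costs): $559,040 − $62,800 = $496,240
The matter settled after filing but before depositions began, so the 40% rate applies.
$496,240 × 40% = $198,496.00
$198,496.00 exceeds the $166,300 cap, so the fee is capped at $166,300.00.
Referral share: 20% of $166,300.00 = $33,260.00; lead counsel retains $166,300.00 − $33,260.00 = $133,040.00.

$133,040.00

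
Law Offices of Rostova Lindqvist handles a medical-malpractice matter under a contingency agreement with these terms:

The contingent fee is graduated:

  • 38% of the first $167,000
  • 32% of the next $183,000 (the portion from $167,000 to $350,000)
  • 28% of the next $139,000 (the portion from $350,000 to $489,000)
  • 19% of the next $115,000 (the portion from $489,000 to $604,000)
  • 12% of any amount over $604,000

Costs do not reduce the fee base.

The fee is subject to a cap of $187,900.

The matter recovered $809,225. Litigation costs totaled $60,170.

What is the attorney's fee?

$187,900.00

Fee base is the gross recovery, $809,225; costs are reimbursed separately.
First $167,000 at 38% = $63,460.00
Next $183,000 at 32% = $58,560.00
Next $139,000 at 28% = $38,920.00
Next $115,000 at 19% = $21,850.00
Remaining $205,225 at 12% = $24,627.00
Fee: $63,460.00 + $58,560.00 + $38,920.00 + $21,850.00 + $24,627.00 = $207,417.00
$207,417.00 exceeds the $187,900 cap, so the fee is capped at $187,900.00.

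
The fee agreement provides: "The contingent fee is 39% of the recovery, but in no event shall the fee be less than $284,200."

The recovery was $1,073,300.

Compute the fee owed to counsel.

39% of $1,073,300 = $418,587.00
That exceeds the $284,200 minimum.

$418,587.00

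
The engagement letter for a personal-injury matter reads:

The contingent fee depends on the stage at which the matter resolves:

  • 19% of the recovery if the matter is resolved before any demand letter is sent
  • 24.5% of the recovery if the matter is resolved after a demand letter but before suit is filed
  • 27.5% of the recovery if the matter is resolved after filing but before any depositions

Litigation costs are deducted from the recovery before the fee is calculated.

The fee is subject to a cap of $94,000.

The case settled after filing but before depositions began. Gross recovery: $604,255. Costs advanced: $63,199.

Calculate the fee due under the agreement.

Fee base (net of costs): $604,255 − $63,199 = $541,056
The matter settled after filing but before depositions began, so the 27.5% rate applies.
$541,056 × 27.5% = $148,790.40
$148,790.40 exceeds the $94,000 cap, so the fee is capped at $94,000.00.

$94,000.00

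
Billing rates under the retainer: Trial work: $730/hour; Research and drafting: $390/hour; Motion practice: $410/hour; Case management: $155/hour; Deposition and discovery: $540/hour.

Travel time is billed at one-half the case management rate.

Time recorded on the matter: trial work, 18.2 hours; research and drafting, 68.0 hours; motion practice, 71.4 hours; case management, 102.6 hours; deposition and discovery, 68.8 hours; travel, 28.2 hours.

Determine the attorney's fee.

$124,320.50

Trial work: 18.2 × $730 = $13,286.00
Research and drafting: 68.0 × $390 = $26,520.00
Motion practice: 71.4 × $410 = $29,274.00
Case management: 102.6 × $155 = $15,903.00
Deposition and discovery: 68.8 × $540 = $37,152.00
Subtotal: $13,286.00 + $26,520.00 + $29,274.00 + $15,903.00 + $37,152.00 = $122,135.00
Travel: 28.2 × ($155 ÷ 2) = 28.2 × $77.50 = $2,185.50
Total: $122,135.00 + $2,185.50 = $124,320.50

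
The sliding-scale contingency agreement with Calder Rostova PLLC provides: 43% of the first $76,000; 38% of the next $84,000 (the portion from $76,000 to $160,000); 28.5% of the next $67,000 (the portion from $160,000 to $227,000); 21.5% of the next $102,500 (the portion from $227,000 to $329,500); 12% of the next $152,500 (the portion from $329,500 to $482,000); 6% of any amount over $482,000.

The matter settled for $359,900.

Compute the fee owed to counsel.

$109,380.50

First $76,000 at 43% = $32,680.00
Next $84,000 at 38% = $31,920.00
Next $67,000 at 28.5% = $19,095.00
Next $102,500 at 21.5% = $22,037.50
Remaining $30,400 at 12% = $3,648.00
Fee: $32,680.00 + $31,920.00 + $19,095.00 + $22,037.50 + $3,648.00 = $109,380.50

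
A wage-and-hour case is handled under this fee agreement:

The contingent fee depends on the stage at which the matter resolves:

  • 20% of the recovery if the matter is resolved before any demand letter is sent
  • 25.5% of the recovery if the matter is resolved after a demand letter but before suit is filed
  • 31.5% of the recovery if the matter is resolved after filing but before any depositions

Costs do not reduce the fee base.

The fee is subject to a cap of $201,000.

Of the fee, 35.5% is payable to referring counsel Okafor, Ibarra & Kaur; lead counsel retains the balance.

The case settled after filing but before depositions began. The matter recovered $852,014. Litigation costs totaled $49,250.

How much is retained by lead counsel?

$129,645.00

Fee base is the gross recovery, $852,014; costs are reimbursed separately.
The matter settled after filing but before depositions began, so the 31.5% rate applies.
$852,014 × 31.5% = $268,384.41
$268,384.41 exceeds the $201,000 cap, so the fee is capped at $201,000.00.
Referral share: 35.5% of $201,000.00 = $71,355.00; lead counsel retains $201,000.00 − $71,355.00 = $129,645.00.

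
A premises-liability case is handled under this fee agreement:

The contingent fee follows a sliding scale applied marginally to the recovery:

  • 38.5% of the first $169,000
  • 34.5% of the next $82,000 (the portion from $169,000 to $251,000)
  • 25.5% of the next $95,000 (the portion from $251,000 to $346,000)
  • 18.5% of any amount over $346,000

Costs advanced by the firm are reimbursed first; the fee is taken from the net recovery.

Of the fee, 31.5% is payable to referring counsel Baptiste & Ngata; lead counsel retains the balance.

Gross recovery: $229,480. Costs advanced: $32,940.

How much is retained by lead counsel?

$51,077.92

Fee base (net of costs): $229,480 − $32,940 = $196,540
First $169,000 at 38.5% = $65,065.00
Remaining $27,540 at 34.5% = $9,501.30
Fee: $65,065.00 + $9,501.30 = $74,566.30
Referral share: 31.5% of $74,566.30 = $23,488.38; lead counsel retains $74,566.30 − $23,488.38 = $51,077.92.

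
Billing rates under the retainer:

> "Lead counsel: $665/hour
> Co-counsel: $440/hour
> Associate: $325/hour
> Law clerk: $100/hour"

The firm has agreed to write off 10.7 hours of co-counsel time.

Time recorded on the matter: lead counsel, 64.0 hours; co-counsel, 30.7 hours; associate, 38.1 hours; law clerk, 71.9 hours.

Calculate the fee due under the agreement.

$70,932.50

Lead counsel: 64.0 × $665 = $42,560.00
Co-counsel: 30.7 × $440 = $13,508.00
Associate: 38.1 × $325 = $12,382.50
Law clerk: 71.9 × $100 = $7,190.00
Subtotal: $75,640.50
Write-off: 10.7 × $440 = $4,708.00
Total: $75,640.50 − $4,708.00 = $70,932.50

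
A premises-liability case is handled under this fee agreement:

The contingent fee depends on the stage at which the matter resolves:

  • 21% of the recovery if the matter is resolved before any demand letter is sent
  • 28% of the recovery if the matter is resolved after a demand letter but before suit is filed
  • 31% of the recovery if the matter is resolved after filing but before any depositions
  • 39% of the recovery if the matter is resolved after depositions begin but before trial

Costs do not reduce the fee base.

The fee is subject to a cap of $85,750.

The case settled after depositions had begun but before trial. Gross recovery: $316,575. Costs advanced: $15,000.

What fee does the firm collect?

Fee base is the gross recovery, $316,575; costs are reimbursed separately.
The matter settled after depositions had begun but before trial, so the 39% rate applies.
$316,575 × 39% = $123,464.25
$123,464.25 exceeds the $85,750 cap, so the fee is capped at $85,750.00.

$85,750.00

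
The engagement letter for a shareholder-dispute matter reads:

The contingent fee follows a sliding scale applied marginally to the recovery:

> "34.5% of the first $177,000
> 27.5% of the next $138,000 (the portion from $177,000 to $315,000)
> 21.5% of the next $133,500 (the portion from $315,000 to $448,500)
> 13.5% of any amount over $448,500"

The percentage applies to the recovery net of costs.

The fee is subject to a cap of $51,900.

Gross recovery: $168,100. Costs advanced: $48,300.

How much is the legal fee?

$41,331.00

Fee base (net of costs): $168,100 − $48,300 = $119,800
First $119,800 at 34.5% = $41,331.00
$41,331.00 is under the $51,900 cap.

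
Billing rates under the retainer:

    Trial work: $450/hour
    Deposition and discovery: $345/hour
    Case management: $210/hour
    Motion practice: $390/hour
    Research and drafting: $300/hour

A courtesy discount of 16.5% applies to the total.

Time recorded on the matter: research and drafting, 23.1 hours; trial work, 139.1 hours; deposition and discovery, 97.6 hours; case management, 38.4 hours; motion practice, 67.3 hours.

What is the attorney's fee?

Trial work: 139.1 × $450 = $62,595.00
Deposition and discovery: 97.6 × $345 = $33,672.00
Case management: 38.4 × $210 = $8,064.00
Motion practice: 67.3 × $390 = $26,247.00
Research and drafting: 23.1 × $300 = $6,930.00
Subtotal: $137,508.00
Less 16.5% discount: −$22,688.82
Total: $137,508.00 − $22,688.82 = $114,819.18

$114,819.18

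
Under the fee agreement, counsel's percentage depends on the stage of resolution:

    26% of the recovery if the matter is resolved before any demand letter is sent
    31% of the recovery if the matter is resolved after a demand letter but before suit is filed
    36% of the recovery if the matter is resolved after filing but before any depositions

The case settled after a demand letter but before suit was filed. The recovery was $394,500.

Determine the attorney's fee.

$122,295.00

The matter settled after a demand letter but before suit was filed, so the 31% rate applies.
$394,500 × 31% = $122,295.00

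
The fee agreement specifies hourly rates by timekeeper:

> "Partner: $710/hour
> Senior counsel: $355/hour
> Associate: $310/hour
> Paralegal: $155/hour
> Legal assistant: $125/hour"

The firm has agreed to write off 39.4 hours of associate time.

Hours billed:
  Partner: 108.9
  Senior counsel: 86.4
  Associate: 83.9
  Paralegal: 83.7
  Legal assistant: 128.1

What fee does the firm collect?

Partner: 108.9 × $710 = $77,319.00
Senior counsel: 86.4 × $355 = $30,672.00
Associate: 83.9 × $310 = $26,009.00
Paralegal: 83.7 × $155 = $12,973.50
Legal assistant: 128.1 × $125 = $16,012.50
Subtotal: $162,986.00
Write-off: 39.4 × $310 = $12,214.00
Total: $162,986.00 − $12,214.00 = $150,772.00

$150,772.00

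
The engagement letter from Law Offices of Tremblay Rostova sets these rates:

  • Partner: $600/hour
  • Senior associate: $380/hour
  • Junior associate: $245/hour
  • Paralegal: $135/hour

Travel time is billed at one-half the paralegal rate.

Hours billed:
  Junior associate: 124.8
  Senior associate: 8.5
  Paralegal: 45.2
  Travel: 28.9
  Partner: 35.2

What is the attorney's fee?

$62,978.75

Partner: 35.2 × $600 = $21,120.00
Senior associate: 8.5 × $380 = $3,230.00
Junior associate: 124.8 × $245 = $30,576.00
Paralegal: 45.2 × $135 = $6,102.00
Subtotal: $21,120.00 + $3,230.00 + $30,576.00 + $6,102.00 = $61,028.00
Travel: 28.9 × ($135 ÷ 2) = 28.9 × $67.50 = $1,950.75
Total: $61,028.00 + $1,950.75 = $62,978.75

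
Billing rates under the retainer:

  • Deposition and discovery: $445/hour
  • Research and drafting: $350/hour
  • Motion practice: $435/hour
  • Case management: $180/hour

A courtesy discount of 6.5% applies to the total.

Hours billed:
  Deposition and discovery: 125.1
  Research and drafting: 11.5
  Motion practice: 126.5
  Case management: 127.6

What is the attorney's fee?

$128,740.15

Deposition and discovery: 125.1 × $445 = $55,669.50
Research and drafting: 11.5 × $350 = $4,025.00
Motion practice: 126.5 × $435 = $55,027.50
Case management: 127.6 × $180 = $22,968.00
Subtotal: $137,690.00
Less 6.5% discount: −$8,949.85
Total: $137,690.00 − $8,949.85 = $128,740.15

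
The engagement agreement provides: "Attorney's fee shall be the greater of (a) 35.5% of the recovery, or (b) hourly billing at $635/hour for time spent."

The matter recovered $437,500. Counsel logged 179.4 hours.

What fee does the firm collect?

$155,312.50

(a) 35.5% of $437,500 = $155,312.50
(b) 179.4 × $635 = $113,919.00
The greater is (a): $155,312.50.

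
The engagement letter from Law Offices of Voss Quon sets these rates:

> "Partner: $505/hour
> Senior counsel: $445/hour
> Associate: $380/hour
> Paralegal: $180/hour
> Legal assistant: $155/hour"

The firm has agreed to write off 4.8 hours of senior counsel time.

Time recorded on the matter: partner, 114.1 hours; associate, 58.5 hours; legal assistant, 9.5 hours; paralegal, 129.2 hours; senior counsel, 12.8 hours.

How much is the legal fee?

Partner: 114.1 × $505 = $57,620.50
Senior counsel: 12.8 × $445 = $5,696.00
Associate: 58.5 × $380 = $22,230.00
Paralegal: 129.2 × $180 = $23,256.00
Legal assistant: 9.5 × $155 = $1,472.50
Subtotal: $110,275.00
Write-off: 4.8 × $445 = $2,136.00
Total: $110,275.00 − $2,136.00 = $108,139.00

$108,139.00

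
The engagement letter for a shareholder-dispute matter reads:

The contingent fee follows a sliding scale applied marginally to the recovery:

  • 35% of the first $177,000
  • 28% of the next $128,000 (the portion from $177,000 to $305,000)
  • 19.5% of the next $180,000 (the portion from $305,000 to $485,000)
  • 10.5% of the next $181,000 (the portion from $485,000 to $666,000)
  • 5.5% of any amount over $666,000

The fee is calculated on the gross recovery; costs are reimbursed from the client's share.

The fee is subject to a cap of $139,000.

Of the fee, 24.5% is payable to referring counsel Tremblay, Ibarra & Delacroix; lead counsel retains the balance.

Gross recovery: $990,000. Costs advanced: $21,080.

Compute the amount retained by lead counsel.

Fee base is the gross recovery, $990,000; costs are reimbursed separately.
First $177,000 at 35% = $61,950.00
Next $128,000 at 28% = $35,840.00
Next $180,000 at 19.5% = $35,100.00
Next $181,000 at 10.5% = $19,005.00
Remaining $324,000 at 5.5% = $17,820.00
Fee: $61,950.00 + $35,840.00 + $35,100.00 + $19,005.00 + $17,820.00 = $169,715.00
$169,715.00 exceeds the $139,000 cap, so the fee is capped at $139,000.00.
Referral share: 24.5% of $139,000.00 = $34,055.00; lead counsel retains $139,000.00 − $34,055.00 = $104,945.00.

$104,945.00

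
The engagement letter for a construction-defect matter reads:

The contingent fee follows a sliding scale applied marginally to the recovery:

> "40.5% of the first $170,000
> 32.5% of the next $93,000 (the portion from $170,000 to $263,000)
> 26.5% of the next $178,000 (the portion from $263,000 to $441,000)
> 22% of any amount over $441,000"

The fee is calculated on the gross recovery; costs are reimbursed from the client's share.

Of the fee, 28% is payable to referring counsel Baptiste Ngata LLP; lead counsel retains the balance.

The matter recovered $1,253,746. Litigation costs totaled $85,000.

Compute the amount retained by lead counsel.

$234,035.37

Fee base is the gross recovery, $1,253,746; costs are reimbursed separately.
First $170,000 at 40.5% = $68,850.00
Next $93,000 at 32.5% = $30,225.00
Next $178,000 at 26.5% = $47,170.00
Remaining $812,746 at 22% = $178,804.12
Fee: $68,850.00 + $30,225.00 + $47,170.00 + $178,804.12 = $325,049.12
Referral share: 28% of $325,049.12 = $91,013.75; lead counsel retains $325,049.12 − $91,013.75 = $234,035.37.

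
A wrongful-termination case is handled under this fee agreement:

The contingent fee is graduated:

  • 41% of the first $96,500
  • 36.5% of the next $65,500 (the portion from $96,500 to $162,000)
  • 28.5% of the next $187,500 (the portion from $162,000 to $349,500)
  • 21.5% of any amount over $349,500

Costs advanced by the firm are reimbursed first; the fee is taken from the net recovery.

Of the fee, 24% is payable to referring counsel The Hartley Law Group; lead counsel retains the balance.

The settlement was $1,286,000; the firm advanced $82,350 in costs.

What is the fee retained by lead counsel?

Fee base (net of costs): $1,286,000 − $82,350 = $1,203,650
First $96,500 at 41% = $39,565.00
Next $65,500 at 36.5% = $23,907.50
Next $187,500 at 28.5% = $53,437.50
Remaining $854,150 at 21.5% = $183,642.25
Fee: $39,565.00 + $23,907.50 + $53,437.50 + $183,642.25 = $300,552.25
Referral share: 24% of $300,552.25 = $72,132.54; lead counsel retains $300,552.25 − $72,132.54 = $228,419.71.

$228,419.71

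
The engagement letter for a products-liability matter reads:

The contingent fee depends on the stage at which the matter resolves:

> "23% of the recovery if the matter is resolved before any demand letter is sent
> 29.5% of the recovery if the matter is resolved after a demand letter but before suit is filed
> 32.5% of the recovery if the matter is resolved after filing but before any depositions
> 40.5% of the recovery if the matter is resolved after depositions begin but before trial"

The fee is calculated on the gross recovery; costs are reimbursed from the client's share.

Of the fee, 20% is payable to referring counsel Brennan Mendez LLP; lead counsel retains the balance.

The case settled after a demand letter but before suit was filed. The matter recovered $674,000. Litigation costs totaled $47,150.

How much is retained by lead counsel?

Fee base is the gross recovery, $674,000; costs are reimbursed separately.
The matter settled after a demand letter but before suit was filed, so the 29.5% rate applies.
$674,000 × 29.5% = $198,830.00
Referral share: 20% of $198,830.00 = $39,766.00; lead counsel retains $198,830.00 − $39,766.00 = $159,064.00.

$159,064.00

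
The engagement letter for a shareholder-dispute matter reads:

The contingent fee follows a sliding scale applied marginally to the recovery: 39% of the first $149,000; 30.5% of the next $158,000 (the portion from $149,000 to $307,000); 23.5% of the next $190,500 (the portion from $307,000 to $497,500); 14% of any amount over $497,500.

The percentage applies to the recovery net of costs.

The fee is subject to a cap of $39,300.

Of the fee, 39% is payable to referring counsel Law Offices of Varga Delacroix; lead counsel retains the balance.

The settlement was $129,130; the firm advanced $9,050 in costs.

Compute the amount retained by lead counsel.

Fee base (net of costs): $129,130 − $9,050 = $120,080
First $120,080 at 39% = $46,831.20
$46,831.20 exceeds the $39,300 cap, so the fee is capped at $39,300.00.
Referral share: 39% of $39,300.00 = $15,327.00; lead counsel retains $39,300.00 − $15,327.00 = $23,973.00.

$23,973.00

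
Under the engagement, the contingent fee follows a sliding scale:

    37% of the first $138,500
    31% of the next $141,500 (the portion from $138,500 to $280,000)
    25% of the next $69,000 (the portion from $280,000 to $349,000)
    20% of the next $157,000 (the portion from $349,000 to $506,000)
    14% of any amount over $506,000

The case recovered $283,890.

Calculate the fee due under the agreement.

$96,082.50

First $138,500 at 37% = $51,245.00
Next $141,500 at 31% = $43,865.00
Remaining $3,890 at 25% = $972.50
Fee: $51,245.00 + $43,865.00 + $972.50 = $96,082.50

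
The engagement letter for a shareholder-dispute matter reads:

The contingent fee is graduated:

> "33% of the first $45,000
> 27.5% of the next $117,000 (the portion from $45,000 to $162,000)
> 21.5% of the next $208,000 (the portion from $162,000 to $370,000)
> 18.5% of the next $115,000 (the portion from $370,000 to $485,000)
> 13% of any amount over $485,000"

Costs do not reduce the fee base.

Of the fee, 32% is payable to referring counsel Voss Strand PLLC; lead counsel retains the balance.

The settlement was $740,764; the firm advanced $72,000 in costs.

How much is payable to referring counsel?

Fee base is the gross recovery, $740,764; costs are reimbursed separately.
First $45,000 at 33% = $14,850.00
Next $117,000 at 27.5% = $32,175.00
Next $208,000 at 21.5% = $44,720.00
Next $115,000 at 18.5% = $21,275.00
Remaining $255,764 at 13% = $33,249.32
Fee: $14,850.00 + $32,175.00 + $44,720.00 + $21,275.00 + $33,249.32 = $146,269.32
Referral share: 32% of $146,269.32 = $46,806.18; lead counsel retains $146,269.32 − $46,806.18 = $99,463.14.

$46,806.18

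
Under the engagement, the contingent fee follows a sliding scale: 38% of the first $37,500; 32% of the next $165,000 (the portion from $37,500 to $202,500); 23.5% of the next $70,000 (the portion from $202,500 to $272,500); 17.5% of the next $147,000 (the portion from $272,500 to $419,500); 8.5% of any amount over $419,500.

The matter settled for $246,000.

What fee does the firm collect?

First $37,500 at 38% = $14,250.00
Next $165,000 at 32% = $52,800.00
Remaining $43,500 at 23.5% = $10,222.50
Fee: $14,250.00 + $52,800.00 + $10,222.50 = $77,272.50

$77,272.50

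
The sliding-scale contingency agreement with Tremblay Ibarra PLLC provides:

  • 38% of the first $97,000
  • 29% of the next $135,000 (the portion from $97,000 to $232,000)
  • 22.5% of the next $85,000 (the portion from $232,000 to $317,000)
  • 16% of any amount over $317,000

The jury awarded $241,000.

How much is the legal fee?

$78,035.00

First $97,000 at 38% = $36,860.00
Next $135,000 at 29% = $39,150.00
Remaining $9,000 at 22.5% = $2,025.00
Fee: $36,860.00 + $39,150.00 + $2,025.00 = $78,035.00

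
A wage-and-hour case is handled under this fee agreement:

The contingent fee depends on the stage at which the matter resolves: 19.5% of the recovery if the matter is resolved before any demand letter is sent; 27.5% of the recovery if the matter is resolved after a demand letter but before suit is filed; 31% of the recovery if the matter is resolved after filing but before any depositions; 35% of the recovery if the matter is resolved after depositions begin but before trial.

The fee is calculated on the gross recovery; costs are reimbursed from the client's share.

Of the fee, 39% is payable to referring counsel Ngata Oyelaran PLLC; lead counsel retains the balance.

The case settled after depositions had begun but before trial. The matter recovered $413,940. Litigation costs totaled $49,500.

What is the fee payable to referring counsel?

$56,502.81

Fee base is the gross recovery, $413,940; costs are reimbursed separately.
The matter settled after depositions had begun but before trial, so the 35% rate applies.
$413,940 × 35% = $144,879.00
Referral share: 39% of $144,879.00 = $56,502.81; lead counsel retains $144,879.00 − $56,502.81 = $88,376.19.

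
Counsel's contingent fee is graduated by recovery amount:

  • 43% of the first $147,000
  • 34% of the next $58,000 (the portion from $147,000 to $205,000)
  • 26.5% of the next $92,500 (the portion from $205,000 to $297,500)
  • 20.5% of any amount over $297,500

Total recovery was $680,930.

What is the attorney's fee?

First $147,000 at 43% = $63,210.00
Next $58,000 at 34% = $19,720.00
Next $92,500 at 26.5% = $24,512.50
Remaining $383,430 at 20.5% = $78,603.15
Fee: $63,210.00 + $19,720.00 + $24,512.50 + $78,603.15 = $186,045.65

$186,045.65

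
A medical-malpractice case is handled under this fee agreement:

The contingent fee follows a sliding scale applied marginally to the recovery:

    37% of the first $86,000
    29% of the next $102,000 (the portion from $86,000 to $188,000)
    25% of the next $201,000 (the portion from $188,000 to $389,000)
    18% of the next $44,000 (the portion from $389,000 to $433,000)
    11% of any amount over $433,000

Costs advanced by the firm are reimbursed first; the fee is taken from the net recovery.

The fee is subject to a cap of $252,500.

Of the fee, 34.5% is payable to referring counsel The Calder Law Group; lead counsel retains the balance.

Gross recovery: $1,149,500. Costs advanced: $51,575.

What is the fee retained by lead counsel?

Fee base (net of costs): $1,149,500 − $51,575 = $1,097,925
First $86,000 at 37% = $31,820.00
Next $102,000 at 29% = $29,580.00
Next $201,000 at 25% = $50,250.00
Next $44,000 at 18% = $7,920.00
Remaining $664,925 at 11% = $73,141.75
Fee: $31,820.00 + $29,580.00 + $50,250.00 + $7,920.00 + $73,141.75 = $192,711.75
$192,711.75 is under the $252,500 cap.
Referral share: 34.5% of $192,711.75 = $66,485.55; lead counsel retains $192,711.75 − $66,485.55 = $126,226.20.

$126,226.20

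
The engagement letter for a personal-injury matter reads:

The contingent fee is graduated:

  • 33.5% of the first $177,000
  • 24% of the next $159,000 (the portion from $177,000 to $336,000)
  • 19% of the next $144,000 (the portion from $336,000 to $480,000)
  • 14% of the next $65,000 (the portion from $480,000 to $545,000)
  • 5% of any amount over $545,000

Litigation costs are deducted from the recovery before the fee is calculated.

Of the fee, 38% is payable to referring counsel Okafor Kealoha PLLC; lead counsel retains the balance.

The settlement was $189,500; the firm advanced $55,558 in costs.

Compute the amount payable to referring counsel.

$17,050.82

Fee base (net of costs): $189,500 − $55,558 = $133,942
First $133,942 at 33.5% = $44,870.57
Referral share: 38% of $44,870.57 = $17,050.82; lead counsel retains $44,870.57 − $17,050.82 = $27,819.75.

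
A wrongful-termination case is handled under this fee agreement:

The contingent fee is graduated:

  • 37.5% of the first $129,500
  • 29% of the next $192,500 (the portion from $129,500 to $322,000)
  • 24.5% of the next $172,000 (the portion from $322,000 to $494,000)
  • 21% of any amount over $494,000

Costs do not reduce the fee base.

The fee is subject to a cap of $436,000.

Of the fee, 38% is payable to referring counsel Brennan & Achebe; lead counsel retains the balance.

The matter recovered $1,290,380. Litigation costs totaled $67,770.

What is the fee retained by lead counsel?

Fee base is the gross recovery, $1,290,380; costs are reimbursed separately.
First $129,500 at 37.5% = $48,562.50
Next $192,500 at 29% = $55,825.00
Next $172,000 at 24.5% = $42,140.00
Remaining $796,380 at 21% = $167,239.80
Fee: $48,562.50 + $55,825.00 + $42,140.00 + $167,239.80 = $313,767.30
$313,767.30 is under the $436,000 cap.
Referral share: 38% of $313,767.30 = $119,231.57; lead counsel retains $313,767.30 − $119,231.57 = $194,535.73.

$194,535.73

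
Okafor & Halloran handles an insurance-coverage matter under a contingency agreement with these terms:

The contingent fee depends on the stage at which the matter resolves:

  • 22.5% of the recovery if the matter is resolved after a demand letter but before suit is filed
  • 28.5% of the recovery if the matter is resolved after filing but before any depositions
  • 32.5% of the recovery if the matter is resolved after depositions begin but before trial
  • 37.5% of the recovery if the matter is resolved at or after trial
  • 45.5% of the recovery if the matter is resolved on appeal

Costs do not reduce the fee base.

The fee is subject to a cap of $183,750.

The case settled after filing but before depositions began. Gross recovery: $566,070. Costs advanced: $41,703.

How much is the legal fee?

$161,329.95

Fee base is the gross recovery, $566,070; costs are reimbursed separately.
The matter settled after filing but before depositions began, so the 28.5% rate applies.
$566,070 × 28.5% = $161,329.95
$161,329.95 is under the $183,750 cap.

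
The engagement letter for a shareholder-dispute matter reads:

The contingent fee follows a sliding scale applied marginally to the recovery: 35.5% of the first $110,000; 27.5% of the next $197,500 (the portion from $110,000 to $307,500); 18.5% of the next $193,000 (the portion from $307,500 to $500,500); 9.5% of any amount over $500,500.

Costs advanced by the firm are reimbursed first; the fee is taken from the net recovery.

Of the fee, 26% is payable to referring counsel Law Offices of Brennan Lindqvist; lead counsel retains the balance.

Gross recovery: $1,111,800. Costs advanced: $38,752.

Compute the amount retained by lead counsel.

Fee base (net of costs): $1,111,800 − $38,752 = $1,073,048
First $110,000 at 35.5% = $39,050.00
Next $197,500 at 27.5% = $54,312.50
Next $193,000 at 18.5% = $35,705.00
Remaining $572,548 at 9.5% = $54,392.06
Fee: $39,050.00 + $54,312.50 + $35,705.00 + $54,392.06 = $183,459.56
Referral share: 26% of $183,459.56 = $47,699.49; lead counsel retains $183,459.56 − $47,699.49 = $135,760.07.

$135,760.07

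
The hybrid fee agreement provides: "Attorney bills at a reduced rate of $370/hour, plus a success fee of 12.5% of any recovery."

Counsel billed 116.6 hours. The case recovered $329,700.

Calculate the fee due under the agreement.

$84,354.50

Hourly: 116.6 × $370 = $43,142.00
Success fee: 12.5% of $329,700 = $41,212.50
Total: $43,142.00 + $41,212.50 = $84,354.50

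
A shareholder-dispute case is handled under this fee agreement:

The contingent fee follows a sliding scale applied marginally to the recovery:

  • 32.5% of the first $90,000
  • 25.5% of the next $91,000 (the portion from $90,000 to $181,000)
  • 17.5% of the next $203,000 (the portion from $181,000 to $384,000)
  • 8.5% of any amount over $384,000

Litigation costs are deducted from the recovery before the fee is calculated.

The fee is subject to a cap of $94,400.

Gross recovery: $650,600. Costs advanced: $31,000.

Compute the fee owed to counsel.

$94,400.00

Fee base (net of costs): $650,600 − $31,000 = $619,600
First $90,000 at 32.5% = $29,250.00
Next $91,000 at 25.5% = $23,205.00
Next $203,000 at 17.5% = $35,525.00
Remaining $235,600 at 8.5% = $20,026.00
Fee: $29,250.00 + $23,205.00 + $35,525.00 + $20,026.00 = $108,006.00
$108,006.00 exceeds the $94,400 cap, so the fee is capped at $94,400.00.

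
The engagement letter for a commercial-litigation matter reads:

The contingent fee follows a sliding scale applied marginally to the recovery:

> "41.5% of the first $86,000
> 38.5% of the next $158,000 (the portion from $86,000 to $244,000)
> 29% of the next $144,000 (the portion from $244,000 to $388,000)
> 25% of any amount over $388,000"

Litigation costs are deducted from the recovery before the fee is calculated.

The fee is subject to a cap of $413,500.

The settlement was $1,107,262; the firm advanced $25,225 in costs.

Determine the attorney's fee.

$311,789.25

Fee base (net of costs): $1,107,262 − $25,225 = $1,082,037
First $86,000 at 41.5% = $35,690.00
Next $158,000 at 38.5% = $60,830.00
Next $144,000 at 29% = $41,760.00
Remaining $694,037 at 25% = $173,509.25
Fee: $35,690.00 + $60,830.00 + $41,760.00 + $173,509.25 = $311,789.25
$311,789.25 is under the $413,500 cap.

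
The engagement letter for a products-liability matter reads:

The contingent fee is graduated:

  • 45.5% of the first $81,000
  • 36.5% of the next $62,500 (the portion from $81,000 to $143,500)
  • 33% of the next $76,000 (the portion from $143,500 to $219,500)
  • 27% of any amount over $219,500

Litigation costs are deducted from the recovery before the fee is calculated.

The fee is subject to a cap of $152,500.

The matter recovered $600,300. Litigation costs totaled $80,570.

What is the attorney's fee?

Fee base (net of costs): $600,300 − $80,570 = $519,730
First $81,000 at 45.5% = $36,855.00
Next $62,500 at 36.5% = $22,812.50
Next $76,000 at 33% = $25,080.00
Remaining $300,230 at 27% = $81,062.10
Fee: $36,855.00 + $22,812.50 + $25,080.00 + $81,062.10 = $165,809.60
$165,809.60 exceeds the $152,500 cap, so the fee is capped at $152,500.00.

$152,500.00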